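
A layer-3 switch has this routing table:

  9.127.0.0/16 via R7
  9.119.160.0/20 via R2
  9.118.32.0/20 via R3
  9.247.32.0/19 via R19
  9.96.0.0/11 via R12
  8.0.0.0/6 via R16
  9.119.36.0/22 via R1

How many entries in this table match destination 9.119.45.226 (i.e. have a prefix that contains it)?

Prefixes containing 9.119.45.226:
  8.0.0.0/6 (8.0.0.0 - 11.255.255.255)
  9.96.0.0/11 (9.96.0.0 - 9.127.255.255)
Total matching entries: 2.

2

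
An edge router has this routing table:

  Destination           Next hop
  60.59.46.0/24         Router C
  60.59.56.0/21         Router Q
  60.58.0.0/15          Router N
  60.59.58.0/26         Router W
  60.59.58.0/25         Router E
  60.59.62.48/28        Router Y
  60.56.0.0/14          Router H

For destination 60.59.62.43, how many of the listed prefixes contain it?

Prefixes containing 60.59.62.43:
  60.56.0.0/14 (60.56.0.0 - 60.59.255.255)
  60.58.0.0/15 (60.58.0.0 - 60.59.255.255)
  60.59.56.0/21 (60.59.56.0 - 60.59.63.255)
Total matching entries: 3.

3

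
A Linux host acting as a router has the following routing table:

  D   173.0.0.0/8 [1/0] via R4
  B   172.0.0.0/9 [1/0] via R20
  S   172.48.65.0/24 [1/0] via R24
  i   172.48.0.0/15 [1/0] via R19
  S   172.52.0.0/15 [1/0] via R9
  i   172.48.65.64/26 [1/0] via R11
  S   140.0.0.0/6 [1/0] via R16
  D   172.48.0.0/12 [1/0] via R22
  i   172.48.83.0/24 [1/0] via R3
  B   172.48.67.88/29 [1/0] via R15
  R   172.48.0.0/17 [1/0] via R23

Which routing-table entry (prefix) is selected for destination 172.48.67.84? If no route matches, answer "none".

172.48.0.0/17

Entries matching 172.48.67.84:
  172.0.0.0/9 (172.0.0.0 - 172.127.255.255)
  172.48.0.0/12 (172.48.0.0 - 172.63.255.255)
  172.48.0.0/15 (172.48.0.0 - 172.49.255.255)
  172.48.0.0/17 (172.48.0.0 - 172.48.127.255)
Most specific is 172.48.0.0/17.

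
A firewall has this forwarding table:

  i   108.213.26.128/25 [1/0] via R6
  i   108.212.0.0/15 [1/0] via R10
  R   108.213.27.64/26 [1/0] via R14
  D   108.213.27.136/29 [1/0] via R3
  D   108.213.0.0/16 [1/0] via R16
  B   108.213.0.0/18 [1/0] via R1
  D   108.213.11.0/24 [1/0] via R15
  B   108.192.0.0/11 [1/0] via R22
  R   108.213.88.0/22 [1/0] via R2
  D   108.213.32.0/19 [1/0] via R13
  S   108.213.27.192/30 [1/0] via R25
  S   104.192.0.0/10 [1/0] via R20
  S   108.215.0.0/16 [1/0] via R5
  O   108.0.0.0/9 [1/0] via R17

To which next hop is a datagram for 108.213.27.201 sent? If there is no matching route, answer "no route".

R1

Routes whose prefix contains 108.213.27.201:
  108.192.0.0/11 (108.192.0.0 - 108.223.255.255) -> R22
  108.212.0.0/15 (108.212.0.0 - 108.213.255.255) -> R10
  108.213.0.0/16 (108.213.0.0 - 108.213.255.255) -> R16
  108.213.0.0/18 (108.213.0.0 - 108.213.63.255) -> R1
More-specific entries that do NOT match:
  108.213.27.192/30 (108.213.27.192 - 108.213.27.195) does not contain 108.213.27.201
  108.213.27.136/29 (108.213.27.136 - 108.213.27.143) does not contain 108.213.27.201
  108.213.27.64/26 (108.213.27.64 - 108.213.27.127) does not contain 108.213.27.201
  108.213.26.128/25 (108.213.26.128 - 108.213.26.255) does not contain 108.213.27.201
  108.213.11.0/24 (108.213.11.0 - 108.213.11.255) does not contain 108.213.27.201
  108.213.88.0/22 (108.213.88.0 - 108.213.91.255) does not contain 108.213.27.201
  108.213.32.0/19 (108.213.32.0 - 108.213.63.255) does not contain 108.213.27.201
Longest matching prefix is /18 -> next hop R1.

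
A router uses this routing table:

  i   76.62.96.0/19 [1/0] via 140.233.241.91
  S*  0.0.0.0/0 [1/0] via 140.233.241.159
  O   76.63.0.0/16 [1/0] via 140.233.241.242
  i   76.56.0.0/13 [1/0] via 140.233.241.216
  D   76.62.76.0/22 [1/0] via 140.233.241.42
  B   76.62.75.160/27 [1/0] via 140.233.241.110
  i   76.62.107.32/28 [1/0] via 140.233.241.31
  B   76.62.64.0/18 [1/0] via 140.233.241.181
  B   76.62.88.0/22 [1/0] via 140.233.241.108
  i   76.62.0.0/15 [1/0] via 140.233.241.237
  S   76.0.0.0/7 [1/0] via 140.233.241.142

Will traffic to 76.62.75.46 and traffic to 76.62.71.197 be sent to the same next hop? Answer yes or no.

yes

76.62.75.46: longest match 76.62.64.0/18 -> 140.233.241.181
76.62.71.197: longest match 76.62.64.0/18 -> 140.233.241.181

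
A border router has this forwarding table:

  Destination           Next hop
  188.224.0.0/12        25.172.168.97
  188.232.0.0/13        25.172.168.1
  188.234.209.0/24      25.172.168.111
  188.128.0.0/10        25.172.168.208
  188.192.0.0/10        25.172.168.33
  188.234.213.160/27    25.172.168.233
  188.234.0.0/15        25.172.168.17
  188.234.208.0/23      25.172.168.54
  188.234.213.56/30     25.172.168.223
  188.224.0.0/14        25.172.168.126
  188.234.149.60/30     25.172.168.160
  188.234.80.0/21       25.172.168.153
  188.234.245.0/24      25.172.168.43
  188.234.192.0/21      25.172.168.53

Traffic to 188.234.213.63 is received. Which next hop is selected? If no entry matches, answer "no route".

25.172.168.17

Routes whose prefix contains 188.234.213.63:
  188.192.0.0/10 (188.192.0.0 - 188.255.255.255) -> 25.172.168.33
  188.224.0.0/12 (188.224.0.0 - 188.239.255.255) -> 25.172.168.97
  188.232.0.0/13 (188.232.0.0 - 188.239.255.255) -> 25.172.168.1
  188.234.0.0/15 (188.234.0.0 - 188.235.255.255) -> 25.172.168.17
More-specific entries that do NOT match:
  188.234.213.56/30 (188.234.213.56 - 188.234.213.59) does not contain 188.234.213.63
  188.234.149.60/30 (188.234.149.60 - 188.234.149.63) does not contain 188.234.213.63
  188.234.213.160/27 (188.234.213.160 - 188.234.213.191) does not contain 188.234.213.63
  188.234.209.0/24 (188.234.209.0 - 188.234.209.255) does not contain 188.234.213.63
  188.234.245.0/24 (188.234.245.0 - 188.234.245.255) does not contain 188.234.213.63
  188.234.208.0/23 (188.234.208.0 - 188.234.209.255) does not contain 188.234.213.63
  188.234.80.0/21 (188.234.80.0 - 188.234.87.255) does not contain 188.234.213.63
  188.234.192.0/21 (188.234.192.0 - 188.234.199.255) does not contain 188.234.213.63
Longest matching prefix is /15 -> next hop 25.172.168.17.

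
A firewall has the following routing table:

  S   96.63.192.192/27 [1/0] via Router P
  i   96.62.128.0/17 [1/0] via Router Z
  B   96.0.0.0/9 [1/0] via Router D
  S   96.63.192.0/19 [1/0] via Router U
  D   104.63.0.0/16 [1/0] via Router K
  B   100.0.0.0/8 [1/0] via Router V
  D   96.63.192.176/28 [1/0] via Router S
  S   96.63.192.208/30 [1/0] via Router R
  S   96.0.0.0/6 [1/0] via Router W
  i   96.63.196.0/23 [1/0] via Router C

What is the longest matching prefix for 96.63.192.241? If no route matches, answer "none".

Entries matching 96.63.192.241:
  96.0.0.0/6 (96.0.0.0 - 99.255.255.255)
  96.0.0.0/9 (96.0.0.0 - 96.127.255.255)
  96.63.192.0/19 (96.63.192.0 - 96.63.223.255)
Most specific is 96.63.192.0/19.

96.63.192.0/19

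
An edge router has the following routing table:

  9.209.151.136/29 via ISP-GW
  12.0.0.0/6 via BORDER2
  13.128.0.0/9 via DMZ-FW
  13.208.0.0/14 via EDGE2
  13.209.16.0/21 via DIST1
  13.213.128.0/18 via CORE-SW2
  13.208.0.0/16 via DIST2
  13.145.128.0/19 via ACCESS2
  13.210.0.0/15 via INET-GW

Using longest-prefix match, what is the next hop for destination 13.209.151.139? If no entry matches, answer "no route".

Routes whose prefix contains 13.209.151.139:
  12.0.0.0/6 (12.0.0.0 - 15.255.255.255) -> BORDER2
  13.128.0.0/9 (13.128.0.0 - 13.255.255.255) -> DMZ-FW
  13.208.0.0/14 (13.208.0.0 - 13.211.255.255) -> EDGE2
More-specific entries that do NOT match:
  9.209.151.136/29 (9.209.151.136 - 9.209.151.143) does not contain 13.209.151.139
  13.209.16.0/21 (13.209.16.0 - 13.209.23.255) does not contain 13.209.151.139
  13.145.128.0/19 (13.145.128.0 - 13.145.159.255) does not contain 13.209.151.139
  13.213.128.0/18 (13.213.128.0 - 13.213.191.255) does not contain 13.209.151.139
  13.208.0.0/16 (13.208.0.0 - 13.208.255.255) does not contain 13.209.151.139
  13.210.0.0/15 (13.210.0.0 - 13.211.255.255) does not contain 13.209.151.139
Longest matching prefix is /14 -> next hop EDGE2.

EDGE2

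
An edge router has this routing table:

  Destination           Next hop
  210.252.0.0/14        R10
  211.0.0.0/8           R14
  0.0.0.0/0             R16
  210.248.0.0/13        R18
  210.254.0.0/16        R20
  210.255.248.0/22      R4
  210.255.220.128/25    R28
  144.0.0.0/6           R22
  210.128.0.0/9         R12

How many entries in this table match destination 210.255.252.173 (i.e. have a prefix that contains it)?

4

Prefixes containing 210.255.252.173:
  0.0.0.0/0 (default, matches everything)
  210.128.0.0/9 (210.128.0.0 - 210.255.255.255)
  210.248.0.0/13 (210.248.0.0 - 210.255.255.255)
  210.252.0.0/14 (210.252.0.0 - 210.255.255.255)
Total matching entries: 4.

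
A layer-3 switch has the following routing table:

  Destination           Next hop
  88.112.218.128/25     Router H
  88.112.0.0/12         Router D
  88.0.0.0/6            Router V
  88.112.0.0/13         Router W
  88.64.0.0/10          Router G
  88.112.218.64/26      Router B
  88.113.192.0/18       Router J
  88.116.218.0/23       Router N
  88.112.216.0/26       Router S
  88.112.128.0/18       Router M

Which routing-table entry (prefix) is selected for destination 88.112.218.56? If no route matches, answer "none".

88.112.0.0/13

Entries matching 88.112.218.56:
  88.0.0.0/6 (88.0.0.0 - 91.255.255.255)
  88.64.0.0/10 (88.64.0.0 - 88.127.255.255)
  88.112.0.0/12 (88.112.0.0 - 88.127.255.255)
  88.112.0.0/13 (88.112.0.0 - 88.119.255.255)
Most specific is 88.112.0.0/13.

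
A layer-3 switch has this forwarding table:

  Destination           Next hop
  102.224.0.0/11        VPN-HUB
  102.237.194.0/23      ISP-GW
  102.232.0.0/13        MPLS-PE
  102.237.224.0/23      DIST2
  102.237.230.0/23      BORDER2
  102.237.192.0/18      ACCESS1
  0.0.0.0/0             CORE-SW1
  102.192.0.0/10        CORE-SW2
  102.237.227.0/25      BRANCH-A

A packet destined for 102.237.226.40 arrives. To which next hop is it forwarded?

Routes whose prefix contains 102.237.226.40:
  0.0.0.0/0 (default, matches everything) -> CORE-SW1
  102.192.0.0/10 (102.192.0.0 - 102.255.255.255) -> CORE-SW2
  102.224.0.0/11 (102.224.0.0 - 102.255.255.255) -> VPN-HUB
  102.232.0.0/13 (102.232.0.0 - 102.239.255.255) -> MPLS-PE
  102.237.192.0/18 (102.237.192.0 - 102.237.255.255) -> ACCESS1
More-specific entries that do NOT match:
  102.237.227.0/25 (102.237.227.0 - 102.237.227.127) does not contain 102.237.226.40
  102.237.194.0/23 (102.237.194.0 - 102.237.195.255) does not contain 102.237.226.40
  102.237.224.0/23 (102.237.224.0 - 102.237.225.255) does not contain 102.237.226.40
  102.237.230.0/23 (102.237.230.0 - 102.237.231.255) does not contain 102.237.226.40
Longest matching prefix is /18 -> next hop ACCESS1.

ACCESS1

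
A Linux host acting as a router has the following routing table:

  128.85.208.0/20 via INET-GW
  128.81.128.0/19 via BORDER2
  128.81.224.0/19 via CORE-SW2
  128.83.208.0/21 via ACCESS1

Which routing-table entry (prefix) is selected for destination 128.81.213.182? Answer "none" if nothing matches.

none

128.81.213.182 is outside every listed prefix and there is no default route.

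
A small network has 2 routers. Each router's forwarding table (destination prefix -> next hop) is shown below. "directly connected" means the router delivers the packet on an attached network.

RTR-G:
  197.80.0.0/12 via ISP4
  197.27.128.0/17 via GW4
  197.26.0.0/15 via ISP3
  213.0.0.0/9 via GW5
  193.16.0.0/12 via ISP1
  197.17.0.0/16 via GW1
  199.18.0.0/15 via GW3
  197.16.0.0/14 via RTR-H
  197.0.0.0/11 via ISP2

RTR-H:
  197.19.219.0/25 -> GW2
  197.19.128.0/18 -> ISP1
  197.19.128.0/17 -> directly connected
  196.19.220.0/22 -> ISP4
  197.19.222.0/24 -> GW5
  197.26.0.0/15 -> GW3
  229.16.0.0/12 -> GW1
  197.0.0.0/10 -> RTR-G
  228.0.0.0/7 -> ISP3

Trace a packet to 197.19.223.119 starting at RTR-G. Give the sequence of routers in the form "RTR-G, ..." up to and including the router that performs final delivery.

RTR-G, RTR-H

At RTR-G: longest match for 197.19.223.119 is 197.16.0.0/14 -> RTR-H
At RTR-H: longest match for 197.19.223.119 is 197.19.128.0/17 -> directly connected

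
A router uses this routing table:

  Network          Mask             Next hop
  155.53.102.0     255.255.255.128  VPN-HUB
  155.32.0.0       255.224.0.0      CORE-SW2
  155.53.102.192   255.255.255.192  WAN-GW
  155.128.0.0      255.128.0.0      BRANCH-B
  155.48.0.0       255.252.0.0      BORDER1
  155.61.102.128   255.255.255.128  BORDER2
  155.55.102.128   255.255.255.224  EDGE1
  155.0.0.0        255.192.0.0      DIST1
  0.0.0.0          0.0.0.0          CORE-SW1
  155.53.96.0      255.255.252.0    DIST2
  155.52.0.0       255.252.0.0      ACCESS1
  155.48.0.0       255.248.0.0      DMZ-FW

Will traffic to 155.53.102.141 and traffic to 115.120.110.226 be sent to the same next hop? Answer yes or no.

155.53.102.141: longest match 155.52.0.0/14 -> ACCESS1
115.120.110.226: longest match 0.0.0.0/0 -> CORE-SW1

no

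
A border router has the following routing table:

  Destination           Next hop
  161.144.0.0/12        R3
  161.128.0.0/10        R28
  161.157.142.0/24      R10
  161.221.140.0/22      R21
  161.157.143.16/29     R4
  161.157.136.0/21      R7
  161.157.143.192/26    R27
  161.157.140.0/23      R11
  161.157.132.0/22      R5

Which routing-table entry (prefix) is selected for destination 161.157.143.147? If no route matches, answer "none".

161.157.136.0/21

Entries matching 161.157.143.147:
  161.128.0.0/10 (161.128.0.0 - 161.191.255.255)
  161.144.0.0/12 (161.144.0.0 - 161.159.255.255)
  161.157.136.0/21 (161.157.136.0 - 161.157.143.255)
Most specific is 161.157.136.0/21.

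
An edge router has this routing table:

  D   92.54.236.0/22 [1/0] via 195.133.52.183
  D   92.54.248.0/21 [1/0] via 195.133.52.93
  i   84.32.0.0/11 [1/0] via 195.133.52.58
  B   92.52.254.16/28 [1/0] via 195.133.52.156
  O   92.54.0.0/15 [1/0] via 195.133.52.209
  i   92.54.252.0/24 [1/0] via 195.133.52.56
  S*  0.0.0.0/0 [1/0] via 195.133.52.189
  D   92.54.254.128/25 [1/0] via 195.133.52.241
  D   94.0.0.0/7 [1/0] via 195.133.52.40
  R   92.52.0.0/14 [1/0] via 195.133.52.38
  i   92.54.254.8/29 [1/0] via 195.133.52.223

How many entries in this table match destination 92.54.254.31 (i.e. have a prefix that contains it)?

4

Prefixes containing 92.54.254.31:
  0.0.0.0/0 (default, matches everything)
  92.52.0.0/14 (92.52.0.0 - 92.55.255.255)
  92.54.0.0/15 (92.54.0.0 - 92.55.255.255)
  92.54.248.0/21 (92.54.248.0 - 92.54.255.255)
Total matching entries: 4.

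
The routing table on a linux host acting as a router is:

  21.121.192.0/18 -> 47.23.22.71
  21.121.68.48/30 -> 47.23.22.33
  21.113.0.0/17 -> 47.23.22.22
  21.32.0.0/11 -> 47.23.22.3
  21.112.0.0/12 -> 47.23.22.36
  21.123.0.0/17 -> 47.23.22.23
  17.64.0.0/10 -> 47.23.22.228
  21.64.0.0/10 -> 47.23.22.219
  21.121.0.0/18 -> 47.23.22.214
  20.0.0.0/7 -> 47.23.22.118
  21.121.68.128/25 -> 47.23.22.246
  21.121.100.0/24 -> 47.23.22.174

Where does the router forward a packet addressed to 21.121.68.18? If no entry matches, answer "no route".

Routes whose prefix contains 21.121.68.18:
  20.0.0.0/7 (20.0.0.0 - 21.255.255.255) -> 47.23.22.118
  21.64.0.0/10 (21.64.0.0 - 21.127.255.255) -> 47.23.22.219
  21.112.0.0/12 (21.112.0.0 - 21.127.255.255) -> 47.23.22.36
More-specific entries that do NOT match:
  21.121.68.48/30 (21.121.68.48 - 21.121.68.51) does not contain 21.121.68.18
  21.121.68.128/25 (21.121.68.128 - 21.121.68.255) does not contain 21.121.68.18
  21.121.100.0/24 (21.121.100.0 - 21.121.100.255) does not contain 21.121.68.18
  21.121.192.0/18 (21.121.192.0 - 21.121.255.255) does not contain 21.121.68.18
  21.121.0.0/18 (21.121.0.0 - 21.121.63.255) does not contain 21.121.68.18
  21.113.0.0/17 (21.113.0.0 - 21.113.127.255) does not contain 21.121.68.18
  21.123.0.0/17 (21.123.0.0 - 21.123.127.255) does not contain 21.121.68.18
Longest matching prefix is /12 -> next hop 47.23.22.36.

47.23.22.36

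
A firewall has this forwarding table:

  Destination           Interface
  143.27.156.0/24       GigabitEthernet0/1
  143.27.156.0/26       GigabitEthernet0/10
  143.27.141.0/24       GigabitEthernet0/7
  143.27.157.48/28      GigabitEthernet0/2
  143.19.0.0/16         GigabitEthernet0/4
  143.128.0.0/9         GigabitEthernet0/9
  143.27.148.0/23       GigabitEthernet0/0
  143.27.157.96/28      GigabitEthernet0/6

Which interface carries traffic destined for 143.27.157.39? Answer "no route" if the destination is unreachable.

no route

No entry's prefix contains 143.27.157.39; there is no default route.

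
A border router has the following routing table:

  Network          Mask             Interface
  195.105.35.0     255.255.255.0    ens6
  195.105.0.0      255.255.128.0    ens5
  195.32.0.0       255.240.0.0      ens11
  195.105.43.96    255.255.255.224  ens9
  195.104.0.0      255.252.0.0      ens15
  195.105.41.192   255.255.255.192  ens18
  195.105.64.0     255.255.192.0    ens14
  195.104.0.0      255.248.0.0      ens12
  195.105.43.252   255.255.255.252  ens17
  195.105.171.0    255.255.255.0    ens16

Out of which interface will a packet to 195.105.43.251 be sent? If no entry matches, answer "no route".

Routes whose prefix contains 195.105.43.251:
  195.104.0.0/13 (195.104.0.0 - 195.111.255.255) -> ens12
  195.104.0.0/14 (195.104.0.0 - 195.107.255.255) -> ens15
  195.105.0.0/17 (195.105.0.0 - 195.105.127.255) -> ens5
More-specific entries that do NOT match:
  195.105.43.252/30 (195.105.43.252 - 195.105.43.255) does not contain 195.105.43.251
  195.105.43.96/27 (195.105.43.96 - 195.105.43.127) does not contain 195.105.43.251
  195.105.41.192/26 (195.105.41.192 - 195.105.41.255) does not contain 195.105.43.251
  195.105.35.0/24 (195.105.35.0 - 195.105.35.255) does not contain 195.105.43.251
  195.105.171.0/24 (195.105.171.0 - 195.105.171.255) does not contain 195.105.43.251
  195.105.64.0/18 (195.105.64.0 - 195.105.127.255) does not contain 195.105.43.251
Longest matching prefix is /17 -> interface ens5.

ens5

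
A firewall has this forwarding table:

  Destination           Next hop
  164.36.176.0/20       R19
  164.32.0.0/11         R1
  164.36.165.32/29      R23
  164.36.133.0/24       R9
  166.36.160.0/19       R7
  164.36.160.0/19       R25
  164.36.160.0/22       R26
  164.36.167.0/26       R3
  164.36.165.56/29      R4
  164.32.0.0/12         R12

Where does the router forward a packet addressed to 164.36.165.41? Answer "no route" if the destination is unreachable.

R25

Routes whose prefix contains 164.36.165.41:
  164.32.0.0/11 (164.32.0.0 - 164.63.255.255) -> R1
  164.32.0.0/12 (164.32.0.0 - 164.47.255.255) -> R12
  164.36.160.0/19 (164.36.160.0 - 164.36.191.255) -> R25
More-specific entries that do NOT match:
  164.36.165.32/29 (164.36.165.32 - 164.36.165.39) does not contain 164.36.165.41
  164.36.165.56/29 (164.36.165.56 - 164.36.165.63) does not contain 164.36.165.41
  164.36.167.0/26 (164.36.167.0 - 164.36.167.63) does not contain 164.36.165.41
  164.36.133.0/24 (164.36.133.0 - 164.36.133.255) does not contain 164.36.165.41
  164.36.160.0/22 (164.36.160.0 - 164.36.163.255) does not contain 164.36.165.41
  164.36.176.0/20 (164.36.176.0 - 164.36.191.255) does not contain 164.36.165.41
Longest matching prefix is /19 -> next hop R25.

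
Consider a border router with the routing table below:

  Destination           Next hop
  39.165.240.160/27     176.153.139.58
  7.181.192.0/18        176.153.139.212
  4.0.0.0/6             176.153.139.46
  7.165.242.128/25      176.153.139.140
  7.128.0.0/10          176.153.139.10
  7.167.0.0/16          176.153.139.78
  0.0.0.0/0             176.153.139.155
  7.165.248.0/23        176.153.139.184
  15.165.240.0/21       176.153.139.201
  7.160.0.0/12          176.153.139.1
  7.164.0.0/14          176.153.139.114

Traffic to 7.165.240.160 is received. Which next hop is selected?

Routes whose prefix contains 7.165.240.160:
  0.0.0.0/0 (default, matches everything) -> 176.153.139.155
  4.0.0.0/6 (4.0.0.0 - 7.255.255.255) -> 176.153.139.46
  7.128.0.0/10 (7.128.0.0 - 7.191.255.255) -> 176.153.139.10
  7.160.0.0/12 (7.160.0.0 - 7.175.255.255) -> 176.153.139.1
  7.164.0.0/14 (7.164.0.0 - 7.167.255.255) -> 176.153.139.114
More-specific entries that do NOT match:
  39.165.240.160/27 (39.165.240.160 - 39.165.240.191) does not contain 7.165.240.160
  7.165.242.128/25 (7.165.242.128 - 7.165.242.255) does not contain 7.165.240.160
  7.165.248.0/23 (7.165.248.0 - 7.165.249.255) does not contain 7.165.240.160
  15.165.240.0/21 (15.165.240.0 - 15.165.247.255) does not contain 7.165.240.160
  7.181.192.0/18 (7.181.192.0 - 7.181.255.255) does not contain 7.165.240.160
  7.167.0.0/16 (7.167.0.0 - 7.167.255.255) does not contain 7.165.240.160
Longest matching prefix is /14 -> next hop 176.153.139.114.

176.153.139.114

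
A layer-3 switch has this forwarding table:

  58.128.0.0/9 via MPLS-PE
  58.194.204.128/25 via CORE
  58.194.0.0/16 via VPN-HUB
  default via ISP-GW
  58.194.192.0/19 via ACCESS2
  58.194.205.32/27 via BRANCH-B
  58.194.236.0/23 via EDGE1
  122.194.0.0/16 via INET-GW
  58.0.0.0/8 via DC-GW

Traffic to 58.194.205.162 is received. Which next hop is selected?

Routes whose prefix contains 58.194.205.162:
  0.0.0.0/0 (default, matches everything) -> ISP-GW
  58.0.0.0/8 (58.0.0.0 - 58.255.255.255) -> DC-GW
  58.128.0.0/9 (58.128.0.0 - 58.255.255.255) -> MPLS-PE
  58.194.0.0/16 (58.194.0.0 - 58.194.255.255) -> VPN-HUB
  58.194.192.0/19 (58.194.192.0 - 58.194.223.255) -> ACCESS2
More-specific entries that do NOT match:
  58.194.205.32/27 (58.194.205.32 - 58.194.205.63) does not contain 58.194.205.162
  58.194.204.128/25 (58.194.204.128 - 58.194.204.255) does not contain 58.194.205.162
  58.194.236.0/23 (58.194.236.0 - 58.194.237.255) does not contain 58.194.205.162
Longest matching prefix is /19 -> next hop ACCESS2.

ACCESS2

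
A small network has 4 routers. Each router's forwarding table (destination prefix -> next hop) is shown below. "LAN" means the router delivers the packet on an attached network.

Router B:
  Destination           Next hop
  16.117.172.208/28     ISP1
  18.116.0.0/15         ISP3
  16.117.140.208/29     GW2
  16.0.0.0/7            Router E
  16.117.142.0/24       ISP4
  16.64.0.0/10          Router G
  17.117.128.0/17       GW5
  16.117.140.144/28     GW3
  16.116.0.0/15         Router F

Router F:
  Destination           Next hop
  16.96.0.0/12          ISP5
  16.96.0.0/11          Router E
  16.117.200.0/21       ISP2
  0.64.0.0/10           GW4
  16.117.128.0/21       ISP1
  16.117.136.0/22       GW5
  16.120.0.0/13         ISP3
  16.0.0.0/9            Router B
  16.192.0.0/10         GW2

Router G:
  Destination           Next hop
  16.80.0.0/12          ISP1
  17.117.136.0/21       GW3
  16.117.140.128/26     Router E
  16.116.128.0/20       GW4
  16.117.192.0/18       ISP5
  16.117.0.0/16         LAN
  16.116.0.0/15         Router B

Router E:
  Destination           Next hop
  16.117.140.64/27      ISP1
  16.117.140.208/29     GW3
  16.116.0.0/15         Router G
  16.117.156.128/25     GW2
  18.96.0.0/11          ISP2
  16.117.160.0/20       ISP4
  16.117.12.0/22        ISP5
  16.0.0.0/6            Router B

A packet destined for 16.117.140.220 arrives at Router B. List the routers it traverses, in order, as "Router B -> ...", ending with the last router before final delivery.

At Router B: longest match for 16.117.140.220 is 16.116.0.0/15 -> Router F
At Router F: longest match for 16.117.140.220 is 16.96.0.0/11 -> Router E
At Router E: longest match for 16.117.140.220 is 16.116.0.0/15 -> Router G
At Router G: longest match for 16.117.140.220 is 16.117.0.0/16 -> LAN

Router B -> Router F -> Router E -> Router G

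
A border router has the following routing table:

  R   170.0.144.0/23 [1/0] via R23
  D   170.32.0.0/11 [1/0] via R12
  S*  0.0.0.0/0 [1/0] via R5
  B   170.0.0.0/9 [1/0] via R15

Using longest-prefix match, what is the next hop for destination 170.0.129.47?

Routes whose prefix contains 170.0.129.47:
  0.0.0.0/0 (default, matches everything) -> R5
  170.0.0.0/9 (170.0.0.0 - 170.127.255.255) -> R15
More-specific entries that do NOT match:
  170.0.144.0/23 (170.0.144.0 - 170.0.145.255) does not contain 170.0.129.47
  170.32.0.0/11 (170.32.0.0 - 170.63.255.255) does not contain 170.0.129.47
Longest matching prefix is /9 -> next hop R15.

R15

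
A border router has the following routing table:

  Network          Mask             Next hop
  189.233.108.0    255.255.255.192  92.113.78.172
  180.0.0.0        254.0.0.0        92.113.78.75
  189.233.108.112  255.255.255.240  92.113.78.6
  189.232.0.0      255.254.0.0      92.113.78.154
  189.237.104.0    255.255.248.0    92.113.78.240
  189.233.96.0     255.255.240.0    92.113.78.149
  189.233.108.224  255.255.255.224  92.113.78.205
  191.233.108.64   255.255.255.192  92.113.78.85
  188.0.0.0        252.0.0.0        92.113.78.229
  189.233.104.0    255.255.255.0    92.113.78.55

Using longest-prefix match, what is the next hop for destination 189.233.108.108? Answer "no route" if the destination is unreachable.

92.113.78.149

Routes whose prefix contains 189.233.108.108:
  188.0.0.0/6 (188.0.0.0 - 191.255.255.255) -> 92.113.78.229
  189.232.0.0/15 (189.232.0.0 - 189.233.255.255) -> 92.113.78.154
  189.233.96.0/20 (189.233.96.0 - 189.233.111.255) -> 92.113.78.149
More-specific entries that do NOT match:
  189.233.108.112/28 (189.233.108.112 - 189.233.108.127) does not contain 189.233.108.108
  189.233.108.224/27 (189.233.108.224 - 189.233.108.255) does not contain 189.233.108.108
  189.233.108.0/26 (189.233.108.0 - 189.233.108.63) does not contain 189.233.108.108
  191.233.108.64/26 (191.233.108.64 - 191.233.108.127) does not contain 189.233.108.108
  189.233.104.0/24 (189.233.104.0 - 189.233.104.255) does not contain 189.233.108.108
  189.237.104.0/21 (189.237.104.0 - 189.237.111.255) does not contain 189.233.108.108
Longest matching prefix is /20 -> next hop 92.113.78.149.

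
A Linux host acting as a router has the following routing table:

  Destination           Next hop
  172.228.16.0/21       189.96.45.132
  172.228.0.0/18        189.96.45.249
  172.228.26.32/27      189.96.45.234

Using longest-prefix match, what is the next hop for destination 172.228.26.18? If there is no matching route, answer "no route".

189.96.45.249

Routes whose prefix contains 172.228.26.18:
  172.228.0.0/18 (172.228.0.0 - 172.228.63.255) -> 189.96.45.249
More-specific entries that do NOT match:
  172.228.26.32/27 (172.228.26.32 - 172.228.26.63) does not contain 172.228.26.18
  172.228.16.0/21 (172.228.16.0 - 172.228.23.255) does not contain 172.228.26.18
Longest matching prefix is /18 -> next hop 189.96.45.249.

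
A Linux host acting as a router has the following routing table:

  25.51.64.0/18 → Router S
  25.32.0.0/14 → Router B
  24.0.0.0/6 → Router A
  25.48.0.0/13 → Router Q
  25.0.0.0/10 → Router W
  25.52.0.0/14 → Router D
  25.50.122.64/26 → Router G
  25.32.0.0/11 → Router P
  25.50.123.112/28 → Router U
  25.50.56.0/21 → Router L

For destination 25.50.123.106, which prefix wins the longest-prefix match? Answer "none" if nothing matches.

25.48.0.0/13

Entries matching 25.50.123.106:
  24.0.0.0/6 (24.0.0.0 - 27.255.255.255)
  25.0.0.0/10 (25.0.0.0 - 25.63.255.255)
  25.32.0.0/11 (25.32.0.0 - 25.63.255.255)
  25.48.0.0/13 (25.48.0.0 - 25.55.255.255)
Most specific is 25.48.0.0/13.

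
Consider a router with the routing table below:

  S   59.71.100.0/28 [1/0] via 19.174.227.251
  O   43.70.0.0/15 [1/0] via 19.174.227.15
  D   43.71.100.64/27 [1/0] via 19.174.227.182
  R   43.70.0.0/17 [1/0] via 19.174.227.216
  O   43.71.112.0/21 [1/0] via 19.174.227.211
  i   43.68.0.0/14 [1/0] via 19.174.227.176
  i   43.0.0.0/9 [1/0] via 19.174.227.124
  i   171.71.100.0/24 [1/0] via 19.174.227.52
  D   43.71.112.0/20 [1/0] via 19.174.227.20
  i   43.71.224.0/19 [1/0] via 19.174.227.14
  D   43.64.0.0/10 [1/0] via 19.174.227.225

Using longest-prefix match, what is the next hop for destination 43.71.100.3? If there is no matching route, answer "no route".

19.174.227.15

Routes whose prefix contains 43.71.100.3:
  43.0.0.0/9 (43.0.0.0 - 43.127.255.255) -> 19.174.227.124
  43.64.0.0/10 (43.64.0.0 - 43.127.255.255) -> 19.174.227.225
  43.68.0.0/14 (43.68.0.0 - 43.71.255.255) -> 19.174.227.176
  43.70.0.0/15 (43.70.0.0 - 43.71.255.255) -> 19.174.227.15
More-specific entries that do NOT match:
  59.71.100.0/28 (59.71.100.0 - 59.71.100.15) does not contain 43.71.100.3
  43.71.100.64/27 (43.71.100.64 - 43.71.100.95) does not contain 43.71.100.3
  171.71.100.0/24 (171.71.100.0 - 171.71.100.255) does not contain 43.71.100.3
  43.71.112.0/21 (43.71.112.0 - 43.71.119.255) does not contain 43.71.100.3
  43.71.112.0/20 (43.71.112.0 - 43.71.127.255) does not contain 43.71.100.3
  43.71.224.0/19 (43.71.224.0 - 43.71.255.255) does not contain 43.71.100.3
  43.70.0.0/17 (43.70.0.0 - 43.70.127.255) does not contain 43.71.100.3
Longest matching prefix is /15 -> next hop 19.174.227.15.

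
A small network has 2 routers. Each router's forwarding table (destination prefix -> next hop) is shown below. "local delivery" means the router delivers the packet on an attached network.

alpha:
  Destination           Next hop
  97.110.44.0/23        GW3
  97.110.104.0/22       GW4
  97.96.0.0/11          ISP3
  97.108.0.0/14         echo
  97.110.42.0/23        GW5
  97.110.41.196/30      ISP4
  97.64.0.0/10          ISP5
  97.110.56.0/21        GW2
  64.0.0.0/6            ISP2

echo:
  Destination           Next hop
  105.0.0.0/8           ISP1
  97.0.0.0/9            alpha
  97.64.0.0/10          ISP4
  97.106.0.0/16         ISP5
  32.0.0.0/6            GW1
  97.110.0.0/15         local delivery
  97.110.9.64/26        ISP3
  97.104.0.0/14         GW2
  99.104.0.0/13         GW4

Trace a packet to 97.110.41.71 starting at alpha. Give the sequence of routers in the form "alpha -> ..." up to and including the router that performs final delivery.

At alpha: longest match for 97.110.41.71 is 97.108.0.0/14 -> echo
At echo: longest match for 97.110.41.71 is 97.110.0.0/15 -> local delivery

alpha -> echo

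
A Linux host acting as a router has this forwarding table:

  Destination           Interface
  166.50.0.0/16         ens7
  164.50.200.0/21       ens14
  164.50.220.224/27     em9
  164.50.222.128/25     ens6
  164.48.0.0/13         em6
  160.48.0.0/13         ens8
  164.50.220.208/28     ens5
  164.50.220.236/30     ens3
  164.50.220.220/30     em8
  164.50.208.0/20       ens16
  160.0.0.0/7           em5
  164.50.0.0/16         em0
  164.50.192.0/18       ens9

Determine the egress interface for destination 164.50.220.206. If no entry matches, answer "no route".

Routes whose prefix contains 164.50.220.206:
  164.48.0.0/13 (164.48.0.0 - 164.55.255.255) -> em6
  164.50.0.0/16 (164.50.0.0 - 164.50.255.255) -> em0
  164.50.192.0/18 (164.50.192.0 - 164.50.255.255) -> ens9
  164.50.208.0/20 (164.50.208.0 - 164.50.223.255) -> ens16
More-specific entries that do NOT match:
  164.50.220.236/30 (164.50.220.236 - 164.50.220.239) does not contain 164.50.220.206
  164.50.220.220/30 (164.50.220.220 - 164.50.220.223) does not contain 164.50.220.206
  164.50.220.208/28 (164.50.220.208 - 164.50.220.223) does not contain 164.50.220.206
  164.50.220.224/27 (164.50.220.224 - 164.50.220.255) does not contain 164.50.220.206
  164.50.222.128/25 (164.50.222.128 - 164.50.222.255) does not contain 164.50.220.206
  164.50.200.0/21 (164.50.200.0 - 164.50.207.255) does not contain 164.50.220.206
Longest matching prefix is /20 -> interface ens16.

ens16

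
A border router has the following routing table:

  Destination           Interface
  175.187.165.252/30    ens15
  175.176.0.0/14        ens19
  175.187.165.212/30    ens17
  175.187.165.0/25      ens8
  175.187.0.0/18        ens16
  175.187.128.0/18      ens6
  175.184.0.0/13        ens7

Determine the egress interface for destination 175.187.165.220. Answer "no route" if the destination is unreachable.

ens6

Routes whose prefix contains 175.187.165.220:
  175.184.0.0/13 (175.184.0.0 - 175.191.255.255) -> ens7
  175.187.128.0/18 (175.187.128.0 - 175.187.191.255) -> ens6
More-specific entries that do NOT match:
  175.187.165.252/30 (175.187.165.252 - 175.187.165.255) does not contain 175.187.165.220
  175.187.165.212/30 (175.187.165.212 - 175.187.165.215) does not contain 175.187.165.220
  175.187.165.0/25 (175.187.165.0 - 175.187.165.127) does not contain 175.187.165.220
Longest matching prefix is /18 -> interface ens6.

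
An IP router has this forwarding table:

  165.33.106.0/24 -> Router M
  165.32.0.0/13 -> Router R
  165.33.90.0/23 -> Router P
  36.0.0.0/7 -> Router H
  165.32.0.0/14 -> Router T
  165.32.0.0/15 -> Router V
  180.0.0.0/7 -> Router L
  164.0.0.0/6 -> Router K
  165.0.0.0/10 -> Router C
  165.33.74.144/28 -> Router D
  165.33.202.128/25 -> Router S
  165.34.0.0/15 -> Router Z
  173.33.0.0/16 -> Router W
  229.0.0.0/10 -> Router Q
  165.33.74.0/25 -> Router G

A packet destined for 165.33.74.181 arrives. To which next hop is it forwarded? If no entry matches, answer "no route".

Router V

Routes whose prefix contains 165.33.74.181:
  164.0.0.0/6 (164.0.0.0 - 167.255.255.255) -> Router K
  165.0.0.0/10 (165.0.0.0 - 165.63.255.255) -> Router C
  165.32.0.0/13 (165.32.0.0 - 165.39.255.255) -> Router R
  165.32.0.0/14 (165.32.0.0 - 165.35.255.255) -> Router T
  165.32.0.0/15 (165.32.0.0 - 165.33.255.255) -> Router V
More-specific entries that do NOT match:
  165.33.74.144/28 (165.33.74.144 - 165.33.74.159) does not contain 165.33.74.181
  165.33.202.128/25 (165.33.202.128 - 165.33.202.255) does not contain 165.33.74.181
  165.33.74.0/25 (165.33.74.0 - 165.33.74.127) does not contain 165.33.74.181
  165.33.106.0/24 (165.33.106.0 - 165.33.106.255) does not contain 165.33.74.181
  165.33.90.0/23 (165.33.90.0 - 165.33.91.255) does not contain 165.33.74.181
  173.33.0.0/16 (173.33.0.0 - 173.33.255.255) does not contain 165.33.74.181
Longest matching prefix is /15 -> next hop Router V.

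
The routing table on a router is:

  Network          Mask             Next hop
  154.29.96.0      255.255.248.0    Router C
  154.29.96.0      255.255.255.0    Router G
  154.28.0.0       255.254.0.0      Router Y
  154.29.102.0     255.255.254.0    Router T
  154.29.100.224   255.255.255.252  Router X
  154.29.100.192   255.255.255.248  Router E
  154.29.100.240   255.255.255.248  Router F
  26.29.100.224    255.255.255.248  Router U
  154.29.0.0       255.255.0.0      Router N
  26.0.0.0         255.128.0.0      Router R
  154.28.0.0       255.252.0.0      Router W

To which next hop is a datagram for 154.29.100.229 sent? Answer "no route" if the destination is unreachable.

Router C

Routes whose prefix contains 154.29.100.229:
  154.28.0.0/14 (154.28.0.0 - 154.31.255.255) -> Router W
  154.28.0.0/15 (154.28.0.0 - 154.29.255.255) -> Router Y
  154.29.0.0/16 (154.29.0.0 - 154.29.255.255) -> Router N
  154.29.96.0/21 (154.29.96.0 - 154.29.103.255) -> Router C
More-specific entries that do NOT match:
  154.29.100.224/30 (154.29.100.224 - 154.29.100.227) does not contain 154.29.100.229
  154.29.100.192/29 (154.29.100.192 - 154.29.100.199) does not contain 154.29.100.229
  154.29.100.240/29 (154.29.100.240 - 154.29.100.247) does not contain 154.29.100.229
  26.29.100.224/29 (26.29.100.224 - 26.29.100.231) does not contain 154.29.100.229
  154.29.96.0/24 (154.29.96.0 - 154.29.96.255) does not contain 154.29.100.229
  154.29.102.0/23 (154.29.102.0 - 154.29.103.255) does not contain 154.29.100.229
Longest matching prefix is /21 -> next hop Router C.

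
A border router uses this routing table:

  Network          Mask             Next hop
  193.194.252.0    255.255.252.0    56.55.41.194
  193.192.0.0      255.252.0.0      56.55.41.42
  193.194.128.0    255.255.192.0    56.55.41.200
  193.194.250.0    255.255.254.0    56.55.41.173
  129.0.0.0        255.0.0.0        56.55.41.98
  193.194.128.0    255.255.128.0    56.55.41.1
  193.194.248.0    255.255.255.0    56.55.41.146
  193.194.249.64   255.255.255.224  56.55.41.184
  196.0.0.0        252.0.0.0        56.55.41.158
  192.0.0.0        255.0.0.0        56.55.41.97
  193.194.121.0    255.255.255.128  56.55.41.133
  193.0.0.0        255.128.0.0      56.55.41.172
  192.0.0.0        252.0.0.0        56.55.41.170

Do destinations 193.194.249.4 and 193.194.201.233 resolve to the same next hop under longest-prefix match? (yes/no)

yes

193.194.249.4: longest match 193.194.128.0/17 -> 56.55.41.1
193.194.201.233: longest match 193.194.128.0/17 -> 56.55.41.1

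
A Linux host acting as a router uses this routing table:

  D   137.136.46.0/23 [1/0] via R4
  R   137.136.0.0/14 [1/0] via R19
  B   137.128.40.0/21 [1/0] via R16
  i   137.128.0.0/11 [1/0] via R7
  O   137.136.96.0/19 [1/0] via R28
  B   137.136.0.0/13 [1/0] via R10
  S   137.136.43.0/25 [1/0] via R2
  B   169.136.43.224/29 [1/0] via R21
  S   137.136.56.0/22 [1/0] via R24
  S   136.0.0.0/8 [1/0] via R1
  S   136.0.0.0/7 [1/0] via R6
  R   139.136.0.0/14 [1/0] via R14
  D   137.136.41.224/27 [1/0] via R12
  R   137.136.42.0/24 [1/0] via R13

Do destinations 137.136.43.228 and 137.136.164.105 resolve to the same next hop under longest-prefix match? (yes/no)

yes

137.136.43.228: longest match 137.136.0.0/14 -> R19
137.136.164.105: longest match 137.136.0.0/14 -> R19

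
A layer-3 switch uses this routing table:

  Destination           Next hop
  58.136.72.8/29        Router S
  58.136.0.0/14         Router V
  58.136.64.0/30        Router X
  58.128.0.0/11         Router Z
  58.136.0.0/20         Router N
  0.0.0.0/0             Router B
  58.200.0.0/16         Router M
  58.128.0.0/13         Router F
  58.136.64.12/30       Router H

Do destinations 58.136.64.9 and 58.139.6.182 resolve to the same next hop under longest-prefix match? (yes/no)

yes

58.136.64.9: longest match 58.136.0.0/14 -> Router V
58.139.6.182: longest match 58.136.0.0/14 -> Router V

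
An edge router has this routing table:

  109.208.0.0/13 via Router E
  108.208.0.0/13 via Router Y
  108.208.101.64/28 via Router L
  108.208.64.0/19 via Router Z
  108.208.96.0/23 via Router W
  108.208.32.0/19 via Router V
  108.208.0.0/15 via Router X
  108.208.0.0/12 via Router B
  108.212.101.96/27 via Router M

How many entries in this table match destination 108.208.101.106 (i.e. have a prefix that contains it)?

Prefixes containing 108.208.101.106:
  108.208.0.0/12 (108.208.0.0 - 108.223.255.255)
  108.208.0.0/13 (108.208.0.0 - 108.215.255.255)
  108.208.0.0/15 (108.208.0.0 - 108.209.255.255)
Total matching entries: 3.

3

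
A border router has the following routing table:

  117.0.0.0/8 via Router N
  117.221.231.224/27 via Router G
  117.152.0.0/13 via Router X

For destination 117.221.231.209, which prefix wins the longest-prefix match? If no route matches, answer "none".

117.0.0.0/8

Entries matching 117.221.231.209:
  117.0.0.0/8 (117.0.0.0 - 117.255.255.255)
Most specific is 117.0.0.0/8.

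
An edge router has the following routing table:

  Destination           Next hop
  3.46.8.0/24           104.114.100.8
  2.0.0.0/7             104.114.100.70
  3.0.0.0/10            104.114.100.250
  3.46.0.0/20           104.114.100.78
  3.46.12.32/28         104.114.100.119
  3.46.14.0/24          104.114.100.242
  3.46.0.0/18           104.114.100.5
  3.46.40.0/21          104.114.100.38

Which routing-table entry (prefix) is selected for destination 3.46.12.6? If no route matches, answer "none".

Entries matching 3.46.12.6:
  2.0.0.0/7 (2.0.0.0 - 3.255.255.255)
  3.0.0.0/10 (3.0.0.0 - 3.63.255.255)
  3.46.0.0/18 (3.46.0.0 - 3.46.63.255)
  3.46.0.0/20 (3.46.0.0 - 3.46.15.255)
Most specific is 3.46.0.0/20.

3.46.0.0/20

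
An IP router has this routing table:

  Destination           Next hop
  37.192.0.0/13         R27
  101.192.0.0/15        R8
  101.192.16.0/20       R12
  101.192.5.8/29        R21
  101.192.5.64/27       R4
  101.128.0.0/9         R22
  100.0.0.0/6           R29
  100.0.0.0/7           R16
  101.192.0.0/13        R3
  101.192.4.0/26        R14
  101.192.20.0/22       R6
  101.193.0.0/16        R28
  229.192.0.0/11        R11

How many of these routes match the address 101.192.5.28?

5

Prefixes containing 101.192.5.28:
  100.0.0.0/6 (100.0.0.0 - 103.255.255.255)
  100.0.0.0/7 (100.0.0.0 - 101.255.255.255)
  101.128.0.0/9 (101.128.0.0 - 101.255.255.255)
  101.192.0.0/13 (101.192.0.0 - 101.199.255.255)
  101.192.0.0/15 (101.192.0.0 - 101.193.255.255)
Total matching entries: 5.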